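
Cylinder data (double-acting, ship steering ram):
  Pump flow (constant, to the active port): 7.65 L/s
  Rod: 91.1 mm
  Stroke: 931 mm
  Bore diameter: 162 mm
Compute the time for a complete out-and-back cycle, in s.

t ≈ 4.22 s

Cap-side area A_cap = π/4 × (162 mm)² = 20610 mm^2
Rod-side annular area A_ann = π/4 × (162² − 91.1²) = 14090 mm^2
t_ext = A_cap·L/Q = 2.508 s
t_ret = A_ann·L/Q = 1.715 s
t_cycle = t_ext + t_ret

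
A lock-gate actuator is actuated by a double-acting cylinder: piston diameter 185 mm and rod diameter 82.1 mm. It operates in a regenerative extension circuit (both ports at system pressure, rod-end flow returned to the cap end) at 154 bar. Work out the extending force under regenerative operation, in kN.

With equal pressure on both faces, forces on the annular region cancel; the net push is pressure × rod cross-section.
Rod cross-section A_rod = π/4 × (82.1 mm)² = 5294 mm^2
F = P × A_rod

F ≈ 81.5 kN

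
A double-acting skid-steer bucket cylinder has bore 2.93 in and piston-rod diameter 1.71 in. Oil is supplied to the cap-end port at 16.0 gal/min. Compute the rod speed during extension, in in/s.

v ≈ 9.14 in/s

Cap-side area A_cap = π/4 × (2.93 in)² = 6.743 in^2
v = Q / A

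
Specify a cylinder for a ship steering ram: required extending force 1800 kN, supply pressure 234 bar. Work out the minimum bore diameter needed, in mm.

Extension force acts on the full piston face: F = P × (π/4)D².
D = √(4F / (πP)) = √(4 × 1800 kN / (π × 234 bar))

D ≈ 313 mm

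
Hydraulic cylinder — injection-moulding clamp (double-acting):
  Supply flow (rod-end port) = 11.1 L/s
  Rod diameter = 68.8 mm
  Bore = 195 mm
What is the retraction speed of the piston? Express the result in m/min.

v ≈ 25.5 m/min

Rod-side annular area A_ann = π/4 × (195² − 68.8²) = 26150 mm^2
Flow into the rod-end port fills the annular volume.
v = Q / A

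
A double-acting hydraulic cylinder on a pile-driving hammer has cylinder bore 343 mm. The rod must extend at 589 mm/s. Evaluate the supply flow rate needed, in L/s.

Cap-side area A_cap = π/4 × (343 mm)² = 92400 mm^2
Q = A × v

Q ≈ 54.4 L/s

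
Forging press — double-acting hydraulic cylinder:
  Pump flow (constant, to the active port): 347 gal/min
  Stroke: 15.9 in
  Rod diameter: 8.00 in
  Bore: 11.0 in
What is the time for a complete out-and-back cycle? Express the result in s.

Cap-side area A_cap = π/4 × (11.0 in)² = 95.03 in^2
Rod-side annular area A_ann = π/4 × (11.0² − 8.00²) = 44.77 in^2
t_ext = A_cap·L/Q = 1.131 s
t_ret = A_ann·L/Q = 0.5328 s
t_cycle = t_ext + t_ret

t ≈ 1.66 s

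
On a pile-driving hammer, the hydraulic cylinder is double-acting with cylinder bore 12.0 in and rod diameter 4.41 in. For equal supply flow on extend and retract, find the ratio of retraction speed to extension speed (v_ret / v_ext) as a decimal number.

v_ret/v_ext ≈ 1.16

Cap-side area A_cap = π/4 × (12.0 in)² = 113.1 in^2
Rod-side annular area A_ann = π/4 × (12.0² − 4.41²) = 97.82 in^2
For equal Q, v ∝ 1/A, so v_ret/v_ext = A_cap/A_ann.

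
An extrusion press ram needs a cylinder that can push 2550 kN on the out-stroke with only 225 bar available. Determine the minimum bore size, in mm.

Extension force acts on the full piston face: F = P × (π/4)D².
D = √(4F / (πP)) = √(4 × 2550 kN / (π × 225 bar))

D ≈ 380 mm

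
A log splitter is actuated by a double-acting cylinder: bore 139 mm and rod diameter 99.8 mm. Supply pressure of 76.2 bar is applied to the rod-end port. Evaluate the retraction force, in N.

F ≈ 56000 N

Rod-side annular area A_ann = π/4 × (139² − 99.8²) = 7352 mm^2
On retraction the pressure acts on the annular area (bore minus rod).
F = P × A_ann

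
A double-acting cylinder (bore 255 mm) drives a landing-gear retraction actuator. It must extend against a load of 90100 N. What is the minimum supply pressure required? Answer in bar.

Cap-side area A_cap = π/4 × (255 mm)² = 51070 mm^2
P = F / A = 90100 N / A

P ≈ 17.6 bar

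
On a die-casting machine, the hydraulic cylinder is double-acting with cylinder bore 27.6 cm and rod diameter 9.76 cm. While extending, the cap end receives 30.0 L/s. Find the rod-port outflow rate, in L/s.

Cap-side area A_cap = π/4 × (27.6 cm)² = 598.3 cm^2
Rod-side annular area A_ann = π/4 × (27.6² − 9.76²) = 523.5 cm^2
Piston speed v = Q_in/A_cap; rod-end outflow Q_out = v × A_ann = Q_in × A_ann/A_cap.

Q_out ≈ 26.2 L/s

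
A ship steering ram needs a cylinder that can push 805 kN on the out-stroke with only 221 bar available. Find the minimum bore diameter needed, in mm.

Extension force acts on the full piston face: F = P × (π/4)D².
D = √(4F / (πP)) = √(4 × 805 kN / (π × 221 bar))

D ≈ 215 mm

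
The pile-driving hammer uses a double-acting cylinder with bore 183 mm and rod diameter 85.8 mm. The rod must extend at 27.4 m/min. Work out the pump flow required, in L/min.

Q ≈ 721 L/min

Cap-side area A_cap = π/4 × (183 mm)² = 26300 mm^2
Q = A × v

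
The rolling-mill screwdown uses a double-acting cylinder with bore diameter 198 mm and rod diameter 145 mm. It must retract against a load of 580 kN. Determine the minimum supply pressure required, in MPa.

Rod-side annular area A_ann = π/4 × (198² − 145²) = 14280 mm^2
Retraction: pressure acts on the annular area.
P = F / A = 580 kN / A

P ≈ 40.6 MPa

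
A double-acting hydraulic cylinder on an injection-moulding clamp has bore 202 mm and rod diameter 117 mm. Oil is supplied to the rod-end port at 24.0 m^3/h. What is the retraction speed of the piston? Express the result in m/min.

v ≈ 18.8 m/min

Rod-side annular area A_ann = π/4 × (202² − 117²) = 21300 mm^2
Flow into the rod-end port fills the annular volume.
v = Q / A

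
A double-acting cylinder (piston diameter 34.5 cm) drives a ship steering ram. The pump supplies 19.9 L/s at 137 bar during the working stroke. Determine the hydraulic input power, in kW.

Hydraulic power = P × Q

W ≈ 273 kW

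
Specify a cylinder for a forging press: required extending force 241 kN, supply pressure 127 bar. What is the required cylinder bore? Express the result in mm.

Extension force acts on the full piston face: F = P × (π/4)D².
D = √(4F / (πP)) = √(4 × 241 kN / (π × 127 bar))

D ≈ 155 mm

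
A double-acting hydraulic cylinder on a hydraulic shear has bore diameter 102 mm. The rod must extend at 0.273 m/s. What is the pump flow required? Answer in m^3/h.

Q ≈ 8.03 m^3/h

Cap-side area A_cap = π/4 × (102 mm)² = 8171 mm^2
Q = A × v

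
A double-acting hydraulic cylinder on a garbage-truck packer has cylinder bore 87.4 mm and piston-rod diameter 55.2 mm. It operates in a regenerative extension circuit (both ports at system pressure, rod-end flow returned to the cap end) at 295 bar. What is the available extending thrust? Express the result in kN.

With equal pressure on both faces, forces on the annular region cancel; the net push is pressure × rod cross-section.
Rod cross-section A_rod = π/4 × (55.2 mm)² = 2393 mm^2
F = P × A_rod

F ≈ 70.6 kN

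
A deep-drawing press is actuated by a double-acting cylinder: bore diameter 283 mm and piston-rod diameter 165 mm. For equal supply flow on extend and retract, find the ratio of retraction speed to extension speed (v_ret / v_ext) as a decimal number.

v_ret/v_ext ≈ 1.52

Cap-side area A_cap = π/4 × (283 mm)² = 62900 mm^2
Rod-side annular area A_ann = π/4 × (283² − 165²) = 41520 mm^2
For equal Q, v ∝ 1/A, so v_ret/v_ext = A_cap/A_ann.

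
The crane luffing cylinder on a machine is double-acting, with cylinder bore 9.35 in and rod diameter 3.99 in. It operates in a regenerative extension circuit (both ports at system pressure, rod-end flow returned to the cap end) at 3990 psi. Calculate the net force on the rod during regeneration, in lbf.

With equal pressure on both faces, forces on the annular region cancel; the net push is pressure × rod cross-section.
Rod cross-section A_rod = π/4 × (3.99 in)² = 12.50 in^2
F = P × A_rod

F ≈ 49900 lbf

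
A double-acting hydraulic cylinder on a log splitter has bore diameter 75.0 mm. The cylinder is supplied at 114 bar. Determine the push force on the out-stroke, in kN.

Cap-side area A_cap = π/4 × (75.0 mm)² = 4418 mm^2
F = P × A_cap = 114 bar × A_cap

F ≈ 50.4 kN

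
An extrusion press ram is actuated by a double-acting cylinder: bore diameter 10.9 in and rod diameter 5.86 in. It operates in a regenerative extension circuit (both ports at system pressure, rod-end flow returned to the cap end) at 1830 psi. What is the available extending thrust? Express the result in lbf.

F ≈ 49400 lbf

With equal pressure on both faces, forces on the annular region cancel; the net push is pressure × rod cross-section.
Rod cross-section A_rod = π/4 × (5.86 in)² = 26.97 in^2
F = P × A_rod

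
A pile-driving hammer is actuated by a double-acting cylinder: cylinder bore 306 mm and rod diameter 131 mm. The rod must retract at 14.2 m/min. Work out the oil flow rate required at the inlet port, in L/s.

Q ≈ 14.2 L/s

Rod-side annular area A_ann = π/4 × (306² − 131²) = 60060 mm^2
Q = A × v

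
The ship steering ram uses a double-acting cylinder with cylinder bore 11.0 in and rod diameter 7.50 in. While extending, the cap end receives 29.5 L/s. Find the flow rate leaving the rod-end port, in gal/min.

Q_out ≈ 250 gal/min

Cap-side area A_cap = π/4 × (11.0 in)² = 95.03 in^2
Rod-side annular area A_ann = π/4 × (11.0² − 7.50²) = 50.85 in^2
Piston speed v = Q_in/A_cap; rod-end outflow Q_out = v × A_ann = Q_in × A_ann/A_cap.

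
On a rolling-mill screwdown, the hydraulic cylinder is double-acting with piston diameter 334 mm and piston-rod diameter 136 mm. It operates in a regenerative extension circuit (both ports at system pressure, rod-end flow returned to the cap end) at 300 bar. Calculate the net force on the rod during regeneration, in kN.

With equal pressure on both faces, forces on the annular region cancel; the net push is pressure × rod cross-section.
Rod cross-section A_rod = π/4 × (136 mm)² = 14530 mm^2
F = P × A_rod

F ≈ 436 kN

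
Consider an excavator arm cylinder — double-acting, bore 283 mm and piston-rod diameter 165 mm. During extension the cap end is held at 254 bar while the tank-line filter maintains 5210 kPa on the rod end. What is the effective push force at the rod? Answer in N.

F ≈ 1.38e6 N

Cap-side area A_cap = π/4 × (283 mm)² = 62900 mm^2
Rod-side annular area A_ann = π/4 × (283² − 165²) = 41520 mm^2
Net thrust = P_cap·A_cap − P_rod·A_ann = 1.598e6 N − 2.163e5 N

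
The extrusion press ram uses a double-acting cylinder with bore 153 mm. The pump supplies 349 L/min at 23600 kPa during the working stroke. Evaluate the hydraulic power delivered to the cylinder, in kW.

W ≈ 137 kW

Hydraulic power = P × Q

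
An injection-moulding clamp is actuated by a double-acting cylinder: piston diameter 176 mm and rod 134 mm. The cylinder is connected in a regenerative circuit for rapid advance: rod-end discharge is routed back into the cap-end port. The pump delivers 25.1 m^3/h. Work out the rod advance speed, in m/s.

v ≈ 0.494 m/s

In regeneration the rod-end outflow joins the pump flow into the cap end, so the net volume the pump must supply per unit advance equals the rod cross-section area.
Rod cross-section A_rod = π/4 × (134 mm)² = 14100 mm^2
v = Q_pump / A_rod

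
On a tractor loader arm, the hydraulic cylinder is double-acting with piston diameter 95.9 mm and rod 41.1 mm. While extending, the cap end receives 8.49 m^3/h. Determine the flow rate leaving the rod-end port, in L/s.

Q_out ≈ 1.93 L/s

Cap-side area A_cap = π/4 × (95.9 mm)² = 7223 mm^2
Rod-side annular area A_ann = π/4 × (95.9² − 41.1²) = 5896 mm^2
Piston speed v = Q_in/A_cap; rod-end outflow Q_out = v × A_ann = Q_in × A_ann/A_cap.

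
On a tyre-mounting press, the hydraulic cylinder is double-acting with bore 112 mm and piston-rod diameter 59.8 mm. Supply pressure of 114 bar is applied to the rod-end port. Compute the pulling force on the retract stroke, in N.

F ≈ 80300 N

Rod-side annular area A_ann = π/4 × (112² − 59.8²) = 7043 mm^2
On retraction the pressure acts on the annular area (bore minus rod).
F = P × A_ann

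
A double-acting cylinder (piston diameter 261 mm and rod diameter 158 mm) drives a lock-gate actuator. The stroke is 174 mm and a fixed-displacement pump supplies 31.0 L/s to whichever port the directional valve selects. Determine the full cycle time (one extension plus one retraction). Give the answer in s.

t ≈ 0.491 s

Cap-side area A_cap = π/4 × (261 mm)² = 53500 mm^2
Rod-side annular area A_ann = π/4 × (261² − 158²) = 33900 mm^2
t_ext = A_cap·L/Q = 0.3003 s
t_ret = A_ann·L/Q = 0.1903 s
t_cycle = t_ext + t_ret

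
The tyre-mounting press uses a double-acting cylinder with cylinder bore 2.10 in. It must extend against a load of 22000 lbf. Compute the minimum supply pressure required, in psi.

P ≈ 6350 psi

Cap-side area A_cap = π/4 × (2.10 in)² = 3.464 in^2
P = F / A = 22000 lbf / A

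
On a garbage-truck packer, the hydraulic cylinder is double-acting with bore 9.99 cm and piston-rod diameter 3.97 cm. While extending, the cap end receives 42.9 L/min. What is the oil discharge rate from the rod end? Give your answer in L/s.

Cap-side area A_cap = π/4 × (9.99 cm)² = 78.38 cm^2
Rod-side annular area A_ann = π/4 × (9.99² − 3.97²) = 66.00 cm^2
Piston speed v = Q_in/A_cap; rod-end outflow Q_out = v × A_ann = Q_in × A_ann/A_cap.

Q_out ≈ 0.602 L/s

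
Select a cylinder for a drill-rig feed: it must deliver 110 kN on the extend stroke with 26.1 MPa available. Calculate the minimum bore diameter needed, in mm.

D ≈ 73.3 mm

Extension force acts on the full piston face: F = P × (π/4)D².
D = √(4F / (πP)) = √(4 × 110 kN / (π × 26.1 MPa))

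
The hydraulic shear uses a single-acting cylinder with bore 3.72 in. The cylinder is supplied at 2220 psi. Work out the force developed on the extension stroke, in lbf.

Cap-side area A_cap = π/4 × (3.72 in)² = 10.87 in^2
F = P × A_cap = 2220 psi × A_cap

F ≈ 24100 lbf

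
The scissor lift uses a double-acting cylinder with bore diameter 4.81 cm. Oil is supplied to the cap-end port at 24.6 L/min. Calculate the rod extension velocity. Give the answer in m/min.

v ≈ 13.5 m/min

Cap-side area A_cap = π/4 × (4.81 cm)² = 18.17 cm^2
v = Q / A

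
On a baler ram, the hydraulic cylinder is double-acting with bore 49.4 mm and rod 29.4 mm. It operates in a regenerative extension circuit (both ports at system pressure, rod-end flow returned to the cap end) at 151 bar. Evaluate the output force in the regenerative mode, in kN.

With equal pressure on both faces, forces on the annular region cancel; the net push is pressure × rod cross-section.
Rod cross-section A_rod = π/4 × (29.4 mm)² = 678.9 mm^2
F = P × A_rod

F ≈ 10.3 kN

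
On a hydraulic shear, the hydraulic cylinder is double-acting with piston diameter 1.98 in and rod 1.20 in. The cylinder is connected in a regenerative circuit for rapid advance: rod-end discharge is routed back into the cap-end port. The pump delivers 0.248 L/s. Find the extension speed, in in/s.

v ≈ 13.4 in/s

In regeneration the rod-end outflow joins the pump flow into the cap end, so the net volume the pump must supply per unit advance equals the rod cross-section area.
Rod cross-section A_rod = π/4 × (1.20 in)² = 1.131 in^2
v = Q_pump / A_rod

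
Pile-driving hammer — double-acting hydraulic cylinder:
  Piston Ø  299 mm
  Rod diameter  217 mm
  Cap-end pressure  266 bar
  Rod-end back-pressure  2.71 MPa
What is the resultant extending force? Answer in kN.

Cap-side area A_cap = π/4 × (299 mm)² = 70220 mm^2
Rod-side annular area A_ann = π/4 × (299² − 217²) = 33230 mm^2
Net thrust = P_cap·A_cap − P_rod·A_ann = 1868 kN − 90.06 kN

F ≈ 1780 kN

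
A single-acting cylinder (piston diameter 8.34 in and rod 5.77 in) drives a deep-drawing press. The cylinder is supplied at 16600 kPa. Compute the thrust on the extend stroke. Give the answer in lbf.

F ≈ 1.32e5 lbf

Cap-side area A_cap = π/4 × (8.34 in)² = 54.63 in^2
F = P × A_cap = 16600 kPa × A_cap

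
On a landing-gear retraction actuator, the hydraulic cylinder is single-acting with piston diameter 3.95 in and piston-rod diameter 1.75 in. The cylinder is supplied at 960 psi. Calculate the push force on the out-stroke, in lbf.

Cap-side area A_cap = π/4 × (3.95 in)² = 12.25 in^2
F = P × A_cap = 960 psi × A_cap

F ≈ 11800 lbf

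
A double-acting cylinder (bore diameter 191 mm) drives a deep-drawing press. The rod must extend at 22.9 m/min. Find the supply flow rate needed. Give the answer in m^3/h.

Q ≈ 39.4 m^3/h

Cap-side area A_cap = π/4 × (191 mm)² = 28650 mm^2
Q = A × v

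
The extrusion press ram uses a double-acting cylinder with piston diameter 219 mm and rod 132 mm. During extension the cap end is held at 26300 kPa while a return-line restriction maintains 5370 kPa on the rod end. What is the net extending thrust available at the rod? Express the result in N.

Cap-side area A_cap = π/4 × (219 mm)² = 37670 mm^2
Rod-side annular area A_ann = π/4 × (219² − 132²) = 23980 mm^2
Net thrust = P_cap·A_cap − P_rod·A_ann = 9.907e5 N − 1.288e5 N

F ≈ 8.62e5 N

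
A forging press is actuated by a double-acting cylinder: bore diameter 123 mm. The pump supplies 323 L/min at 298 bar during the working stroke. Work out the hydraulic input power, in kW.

Hydraulic power = P × Q

W ≈ 160 kW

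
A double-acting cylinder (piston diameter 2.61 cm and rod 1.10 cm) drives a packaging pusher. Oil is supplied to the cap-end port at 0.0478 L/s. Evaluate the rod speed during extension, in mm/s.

v ≈ 89.3 mm/s

Cap-side area A_cap = π/4 × (2.61 cm)² = 5.350 cm^2
v = Q / A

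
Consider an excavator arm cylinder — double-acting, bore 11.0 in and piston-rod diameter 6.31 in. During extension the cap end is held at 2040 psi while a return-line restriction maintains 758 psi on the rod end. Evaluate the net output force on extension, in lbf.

F ≈ 1.46e5 lbf

Cap-side area A_cap = π/4 × (11.0 in)² = 95.03 in^2
Rod-side annular area A_ann = π/4 × (11.0² − 6.31²) = 63.76 in^2
Net thrust = P_cap·A_cap − P_rod·A_ann = 1.939e5 lbf − 48330 lbf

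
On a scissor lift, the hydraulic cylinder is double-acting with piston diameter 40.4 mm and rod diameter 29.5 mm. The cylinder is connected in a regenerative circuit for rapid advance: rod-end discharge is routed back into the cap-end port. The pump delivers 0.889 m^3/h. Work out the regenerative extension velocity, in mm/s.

v ≈ 361 mm/s

In regeneration the rod-end outflow joins the pump flow into the cap end, so the net volume the pump must supply per unit advance equals the rod cross-section area.
Rod cross-section A_rod = π/4 × (29.5 mm)² = 683.5 mm^2
v = Q_pump / A_rod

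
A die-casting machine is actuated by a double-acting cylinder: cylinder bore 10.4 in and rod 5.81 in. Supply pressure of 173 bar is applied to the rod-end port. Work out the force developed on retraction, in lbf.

Rod-side annular area A_ann = π/4 × (10.4² − 5.81²) = 58.44 in^2
On retraction the pressure acts on the annular area (bore minus rod).
F = P × A_ann

F ≈ 1.47e5 lbf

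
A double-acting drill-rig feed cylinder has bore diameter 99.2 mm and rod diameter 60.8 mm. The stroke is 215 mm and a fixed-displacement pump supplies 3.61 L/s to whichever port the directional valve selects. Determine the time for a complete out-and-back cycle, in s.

Cap-side area A_cap = π/4 × (99.2 mm)² = 7729 mm^2
Rod-side annular area A_ann = π/4 × (99.2² − 60.8²) = 4825 mm^2
t_ext = A_cap·L/Q = 0.4603 s
t_ret = A_ann·L/Q = 0.2874 s
t_cycle = t_ext + t_ret

t ≈ 0.748 s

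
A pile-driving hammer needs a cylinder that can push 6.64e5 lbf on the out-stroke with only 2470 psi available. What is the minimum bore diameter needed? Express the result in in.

Extension force acts on the full piston face: F = P × (π/4)D².
D = √(4F / (πP)) = √(4 × 6.64e5 lbf / (π × 2470 psi))

D ≈ 18.5 in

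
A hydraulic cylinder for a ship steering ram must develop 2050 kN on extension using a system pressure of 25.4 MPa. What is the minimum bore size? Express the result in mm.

Extension force acts on the full piston face: F = P × (π/4)D².
D = √(4F / (πP)) = √(4 × 2050 kN / (π × 25.4 MPa))

D ≈ 321 mm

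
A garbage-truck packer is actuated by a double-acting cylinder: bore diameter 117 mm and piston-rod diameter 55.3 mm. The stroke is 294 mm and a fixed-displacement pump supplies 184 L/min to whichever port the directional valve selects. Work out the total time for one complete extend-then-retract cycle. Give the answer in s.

Cap-side area A_cap = π/4 × (117 mm)² = 10750 mm^2
Rod-side annular area A_ann = π/4 × (117² − 55.3²) = 8349 mm^2
t_ext = A_cap·L/Q = 1.031 s
t_ret = A_ann·L/Q = 0.8005 s
t_cycle = t_ext + t_ret

t ≈ 1.83 s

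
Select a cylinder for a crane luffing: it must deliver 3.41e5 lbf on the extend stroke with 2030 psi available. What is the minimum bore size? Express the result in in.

Extension force acts on the full piston face: F = P × (π/4)D².
D = √(4F / (πP)) = √(4 × 3.41e5 lbf / (π × 2030 psi))

D ≈ 14.6 in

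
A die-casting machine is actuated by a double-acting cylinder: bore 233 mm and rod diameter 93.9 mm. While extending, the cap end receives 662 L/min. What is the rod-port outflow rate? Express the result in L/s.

Q_out ≈ 9.24 L/s

Cap-side area A_cap = π/4 × (233 mm)² = 42640 mm^2
Rod-side annular area A_ann = π/4 × (233² − 93.9²) = 35710 mm^2
Piston speed v = Q_in/A_cap; rod-end outflow Q_out = v × A_ann = Q_in × A_ann/A_cap.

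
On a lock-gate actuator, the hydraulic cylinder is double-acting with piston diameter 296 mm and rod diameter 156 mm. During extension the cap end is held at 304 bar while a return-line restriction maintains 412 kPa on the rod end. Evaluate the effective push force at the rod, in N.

Cap-side area A_cap = π/4 × (296 mm)² = 68810 mm^2
Rod-side annular area A_ann = π/4 × (296² − 156²) = 49700 mm^2
Net thrust = P_cap·A_cap − P_rod·A_ann = 2.092e6 N − 20480 N

F ≈ 2.07e6 N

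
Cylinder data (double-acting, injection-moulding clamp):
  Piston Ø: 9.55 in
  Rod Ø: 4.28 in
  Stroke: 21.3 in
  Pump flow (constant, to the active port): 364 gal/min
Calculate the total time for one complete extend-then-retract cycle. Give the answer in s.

Cap-side area A_cap = π/4 × (9.55 in)² = 71.63 in^2
Rod-side annular area A_ann = π/4 × (9.55² − 4.28²) = 57.24 in^2
t_ext = A_cap·L/Q = 1.089 s
t_ret = A_ann·L/Q = 0.8700 s
t_cycle = t_ext + t_ret

t ≈ 1.96 s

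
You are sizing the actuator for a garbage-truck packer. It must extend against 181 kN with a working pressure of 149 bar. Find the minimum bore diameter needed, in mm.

D ≈ 124 mm

Extension force acts on the full piston face: F = P × (π/4)D².
D = √(4F / (πP)) = √(4 × 181 kN / (π × 149 bar))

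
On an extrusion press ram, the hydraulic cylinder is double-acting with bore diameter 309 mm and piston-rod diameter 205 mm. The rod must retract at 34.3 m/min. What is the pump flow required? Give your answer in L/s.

Rod-side annular area A_ann = π/4 × (309² − 205²) = 41980 mm^2
Q = A × v

Q ≈ 24.0 L/s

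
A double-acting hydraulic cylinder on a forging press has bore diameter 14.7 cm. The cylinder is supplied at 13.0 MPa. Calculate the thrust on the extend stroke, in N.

Cap-side area A_cap = π/4 × (14.7 cm)² = 169.7 cm^2
F = P × A_cap = 13.0 MPa × A_cap

F ≈ 2.21e5 N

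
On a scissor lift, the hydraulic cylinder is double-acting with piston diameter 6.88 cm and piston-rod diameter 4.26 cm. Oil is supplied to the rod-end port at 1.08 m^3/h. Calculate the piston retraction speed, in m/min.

v ≈ 7.85 m/min

Rod-side annular area A_ann = π/4 × (6.88² − 4.26²) = 22.92 cm^2
Flow into the rod-end port fills the annular volume.
v = Q / A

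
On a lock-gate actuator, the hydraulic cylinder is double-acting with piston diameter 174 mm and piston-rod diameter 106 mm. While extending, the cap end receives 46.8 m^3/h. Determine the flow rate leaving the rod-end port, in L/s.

Q_out ≈ 8.18 L/s

Cap-side area A_cap = π/4 × (174 mm)² = 23780 mm^2
Rod-side annular area A_ann = π/4 × (174² − 106²) = 14950 mm^2
Piston speed v = Q_in/A_cap; rod-end outflow Q_out = v × A_ann = Q_in × A_ann/A_cap.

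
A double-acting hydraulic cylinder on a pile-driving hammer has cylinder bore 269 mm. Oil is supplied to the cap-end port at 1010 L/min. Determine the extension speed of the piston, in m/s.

Cap-side area A_cap = π/4 × (269 mm)² = 56830 mm^2
v = Q / A

v ≈ 0.296 m/s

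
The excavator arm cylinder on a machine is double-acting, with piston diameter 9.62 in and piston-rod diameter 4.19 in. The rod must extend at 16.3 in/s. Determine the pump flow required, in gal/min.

Cap-side area A_cap = π/4 × (9.62 in)² = 72.68 in^2
Q = A × v

Q ≈ 308 gal/min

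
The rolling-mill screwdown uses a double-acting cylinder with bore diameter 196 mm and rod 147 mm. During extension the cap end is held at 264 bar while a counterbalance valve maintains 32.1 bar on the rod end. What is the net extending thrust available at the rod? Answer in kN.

Cap-side area A_cap = π/4 × (196 mm)² = 30170 mm^2
Rod-side annular area A_ann = π/4 × (196² − 147²) = 13200 mm^2
Net thrust = P_cap·A_cap − P_rod·A_ann = 796.5 kN − 42.37 kN

F ≈ 754 kN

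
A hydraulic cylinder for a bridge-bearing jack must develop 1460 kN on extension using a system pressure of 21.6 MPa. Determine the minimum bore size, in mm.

D ≈ 293 mm

Extension force acts on the full piston face: F = P × (π/4)D².
D = √(4F / (πP)) = √(4 × 1460 kN / (π × 21.6 MPa))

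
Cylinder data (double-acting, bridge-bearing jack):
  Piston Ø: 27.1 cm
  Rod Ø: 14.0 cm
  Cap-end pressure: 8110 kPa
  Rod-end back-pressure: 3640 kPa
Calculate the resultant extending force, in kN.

Cap-side area A_cap = π/4 × (27.1 cm)² = 576.8 cm^2
Rod-side annular area A_ann = π/4 × (27.1² − 14.0²) = 422.9 cm^2
Net thrust = P_cap·A_cap − P_rod·A_ann = 467.8 kN − 153.9 kN

F ≈ 314 kN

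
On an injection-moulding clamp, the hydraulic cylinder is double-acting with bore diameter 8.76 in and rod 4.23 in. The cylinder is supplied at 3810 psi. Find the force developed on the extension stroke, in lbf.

Cap-side area A_cap = π/4 × (8.76 in)² = 60.27 in^2
F = P × A_cap = 3810 psi × A_cap

F ≈ 2.30e5 lbf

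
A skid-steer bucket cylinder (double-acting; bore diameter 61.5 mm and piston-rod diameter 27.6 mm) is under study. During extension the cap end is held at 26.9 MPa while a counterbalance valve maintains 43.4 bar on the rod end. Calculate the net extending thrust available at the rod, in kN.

Cap-side area A_cap = π/4 × (61.5 mm)² = 2971 mm^2
Rod-side annular area A_ann = π/4 × (61.5² − 27.6²) = 2372 mm^2
Net thrust = P_cap·A_cap − P_rod·A_ann = 79.91 kN − 10.30 kN

F ≈ 69.6 kN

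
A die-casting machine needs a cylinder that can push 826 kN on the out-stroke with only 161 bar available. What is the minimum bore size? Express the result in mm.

Extension force acts on the full piston face: F = P × (π/4)D².
D = √(4F / (πP)) = √(4 × 826 kN / (π × 161 bar))

D ≈ 256 mm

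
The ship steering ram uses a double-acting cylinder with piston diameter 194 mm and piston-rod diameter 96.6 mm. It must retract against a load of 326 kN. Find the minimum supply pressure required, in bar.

Rod-side annular area A_ann = π/4 × (194² − 96.6²) = 22230 mm^2
Retraction: pressure acts on the annular area.
P = F / A = 326 kN / A

P ≈ 147 bar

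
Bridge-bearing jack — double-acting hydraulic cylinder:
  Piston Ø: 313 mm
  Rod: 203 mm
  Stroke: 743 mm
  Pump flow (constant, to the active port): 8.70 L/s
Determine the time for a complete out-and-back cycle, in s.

Cap-side area A_cap = π/4 × (313 mm)² = 76940 mm^2
Rod-side annular area A_ann = π/4 × (313² − 203²) = 44580 mm^2
t_ext = A_cap·L/Q = 6.571 s
t_ret = A_ann·L/Q = 3.807 s
t_cycle = t_ext + t_ret

t ≈ 10.4 s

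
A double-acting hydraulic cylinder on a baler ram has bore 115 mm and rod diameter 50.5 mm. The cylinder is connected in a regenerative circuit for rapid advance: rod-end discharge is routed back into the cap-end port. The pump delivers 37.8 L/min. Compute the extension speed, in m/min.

In regeneration the rod-end outflow joins the pump flow into the cap end, so the net volume the pump must supply per unit advance equals the rod cross-section area.
Rod cross-section A_rod = π/4 × (50.5 mm)² = 2003 mm^2
v = Q_pump / A_rod

v ≈ 18.9 m/min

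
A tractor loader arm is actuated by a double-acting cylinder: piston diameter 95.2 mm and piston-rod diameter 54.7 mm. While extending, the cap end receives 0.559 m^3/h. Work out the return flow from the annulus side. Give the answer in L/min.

Cap-side area A_cap = π/4 × (95.2 mm)² = 7118 mm^2
Rod-side annular area A_ann = π/4 × (95.2² − 54.7²) = 4768 mm^2
Piston speed v = Q_in/A_cap; rod-end outflow Q_out = v × A_ann = Q_in × A_ann/A_cap.

Q_out ≈ 6.24 L/min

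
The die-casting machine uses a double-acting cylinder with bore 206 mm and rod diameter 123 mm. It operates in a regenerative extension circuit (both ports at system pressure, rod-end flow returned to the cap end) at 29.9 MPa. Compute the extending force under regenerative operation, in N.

With equal pressure on both faces, forces on the annular region cancel; the net push is pressure × rod cross-section.
Rod cross-section A_rod = π/4 × (123 mm)² = 11880 mm^2
F = P × A_rod

F ≈ 3.55e5 N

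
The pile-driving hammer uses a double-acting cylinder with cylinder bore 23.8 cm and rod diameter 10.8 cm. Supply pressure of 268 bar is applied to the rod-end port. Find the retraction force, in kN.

Rod-side annular area A_ann = π/4 × (23.8² − 10.8²) = 353.3 cm^2
On retraction the pressure acts on the annular area (bore minus rod).
F = P × A_ann

F ≈ 947 kN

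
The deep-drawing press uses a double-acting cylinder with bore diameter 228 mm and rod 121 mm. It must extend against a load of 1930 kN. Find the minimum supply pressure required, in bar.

P ≈ 473 bar

Cap-side area A_cap = π/4 × (228 mm)² = 40830 mm^2
P = F / A = 1930 kN / A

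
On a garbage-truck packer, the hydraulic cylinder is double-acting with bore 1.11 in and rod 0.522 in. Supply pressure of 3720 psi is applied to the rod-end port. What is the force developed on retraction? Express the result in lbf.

F ≈ 2800 lbf

Rod-side annular area A_ann = π/4 × (1.11² − 0.522²) = 0.7537 in^2
On retraction the pressure acts on the annular area (bore minus rod).
F = P × A_ann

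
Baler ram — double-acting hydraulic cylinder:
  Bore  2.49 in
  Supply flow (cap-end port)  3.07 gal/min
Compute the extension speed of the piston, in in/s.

v ≈ 2.43 in/s

Cap-side area A_cap = π/4 × (2.49 in)² = 4.870 in^2
v = Q / A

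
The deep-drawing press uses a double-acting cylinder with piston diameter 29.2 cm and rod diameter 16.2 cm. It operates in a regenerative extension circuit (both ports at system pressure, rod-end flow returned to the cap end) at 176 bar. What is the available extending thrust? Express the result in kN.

With equal pressure on both faces, forces on the annular region cancel; the net push is pressure × rod cross-section.
Rod cross-section A_rod = π/4 × (16.2 cm)² = 206.1 cm^2
F = P × A_rod

F ≈ 363 kN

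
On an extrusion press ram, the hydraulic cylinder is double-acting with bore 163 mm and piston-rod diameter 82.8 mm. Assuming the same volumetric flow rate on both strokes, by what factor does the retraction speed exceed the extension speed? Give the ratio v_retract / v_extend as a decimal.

v_ret/v_ext ≈ 1.35

Cap-side area A_cap = π/4 × (163 mm)² = 20870 mm^2
Rod-side annular area A_ann = π/4 × (163² − 82.8²) = 15480 mm^2
For equal Q, v ∝ 1/A, so v_ret/v_ext = A_cap/A_ann.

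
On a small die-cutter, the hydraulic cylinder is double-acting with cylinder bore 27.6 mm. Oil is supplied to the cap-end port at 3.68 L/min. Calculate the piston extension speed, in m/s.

v ≈ 0.103 m/s

Cap-side area A_cap = π/4 × (27.6 mm)² = 598.3 mm^2
v = Q / A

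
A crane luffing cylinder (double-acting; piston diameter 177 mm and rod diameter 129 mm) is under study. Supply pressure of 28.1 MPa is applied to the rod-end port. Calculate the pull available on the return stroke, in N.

Rod-side annular area A_ann = π/4 × (177² − 129²) = 11540 mm^2
On retraction the pressure acts on the annular area (bore minus rod).
F = P × A_ann

F ≈ 3.24e5 N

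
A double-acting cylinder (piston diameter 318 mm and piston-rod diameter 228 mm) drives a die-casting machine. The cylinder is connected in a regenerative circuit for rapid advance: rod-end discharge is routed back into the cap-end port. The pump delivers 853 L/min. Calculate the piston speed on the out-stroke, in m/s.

v ≈ 0.348 m/s

In regeneration the rod-end outflow joins the pump flow into the cap end, so the net volume the pump must supply per unit advance equals the rod cross-section area.
Rod cross-section A_rod = π/4 × (228 mm)² = 40830 mm^2
v = Q_pump / A_rod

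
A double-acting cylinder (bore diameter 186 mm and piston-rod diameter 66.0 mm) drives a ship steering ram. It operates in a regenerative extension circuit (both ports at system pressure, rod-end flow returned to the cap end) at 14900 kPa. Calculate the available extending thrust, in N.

F ≈ 51000 N

With equal pressure on both faces, forces on the annular region cancel; the net push is pressure × rod cross-section.
Rod cross-section A_rod = π/4 × (66.0 mm)² = 3421 mm^2
F = P × A_rod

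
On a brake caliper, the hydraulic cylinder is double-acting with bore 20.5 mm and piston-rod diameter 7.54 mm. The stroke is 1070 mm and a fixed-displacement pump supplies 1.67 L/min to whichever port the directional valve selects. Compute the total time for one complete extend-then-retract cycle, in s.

t ≈ 23.7 s

Cap-side area A_cap = π/4 × (20.5 mm)² = 330.1 mm^2
Rod-side annular area A_ann = π/4 × (20.5² − 7.54²) = 285.4 mm^2
t_ext = A_cap·L/Q = 12.69 s
t_ret = A_ann·L/Q = 10.97 s
t_cycle = t_ext + t_ret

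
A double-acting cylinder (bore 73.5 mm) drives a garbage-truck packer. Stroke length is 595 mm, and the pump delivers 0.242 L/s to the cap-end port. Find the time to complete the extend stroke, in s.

t ≈ 10.4 s

Cap-side area A_cap = π/4 × (73.5 mm)² = 4243 mm^2
Swept volume V = A × L; t = V / Q = A·L / Q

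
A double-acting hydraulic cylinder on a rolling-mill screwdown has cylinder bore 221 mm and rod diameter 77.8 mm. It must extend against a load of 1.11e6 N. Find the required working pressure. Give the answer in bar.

Cap-side area A_cap = π/4 × (221 mm)² = 38360 mm^2
P = F / A = 1.11e6 N / A

P ≈ 289 bar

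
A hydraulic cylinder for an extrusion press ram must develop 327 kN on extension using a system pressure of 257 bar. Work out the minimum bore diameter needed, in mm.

D ≈ 127 mm

Extension force acts on the full piston face: F = P × (π/4)D².
D = √(4F / (πP)) = √(4 × 327 kN / (π × 257 bar))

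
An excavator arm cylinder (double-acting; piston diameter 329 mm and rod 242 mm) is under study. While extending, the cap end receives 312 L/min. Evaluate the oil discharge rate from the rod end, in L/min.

Q_out ≈ 143 L/min

Cap-side area A_cap = π/4 × (329 mm)² = 85010 mm^2
Rod-side annular area A_ann = π/4 × (329² − 242²) = 39020 mm^2
Piston speed v = Q_in/A_cap; rod-end outflow Q_out = v × A_ann = Q_in × A_ann/A_cap.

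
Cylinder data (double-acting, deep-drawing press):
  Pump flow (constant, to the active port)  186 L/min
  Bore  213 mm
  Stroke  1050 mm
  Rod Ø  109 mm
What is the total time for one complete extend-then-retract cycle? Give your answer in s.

t ≈ 21.0 s

Cap-side area A_cap = π/4 × (213 mm)² = 35630 mm^2
Rod-side annular area A_ann = π/4 × (213² − 109²) = 26300 mm^2
t_ext = A_cap·L/Q = 12.07 s
t_ret = A_ann·L/Q = 8.909 s
t_cycle = t_ext + t_ret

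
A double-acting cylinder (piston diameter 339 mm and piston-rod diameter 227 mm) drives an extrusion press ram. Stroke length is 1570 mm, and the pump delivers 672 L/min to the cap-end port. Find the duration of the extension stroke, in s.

t ≈ 12.7 s

Cap-side area A_cap = π/4 × (339 mm)² = 90260 mm^2
Swept volume V = A × L; t = V / Q = A·L / Q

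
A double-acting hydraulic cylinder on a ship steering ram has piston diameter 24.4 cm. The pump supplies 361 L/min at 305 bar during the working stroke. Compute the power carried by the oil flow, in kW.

Hydraulic power = P × Q

W ≈ 184 kW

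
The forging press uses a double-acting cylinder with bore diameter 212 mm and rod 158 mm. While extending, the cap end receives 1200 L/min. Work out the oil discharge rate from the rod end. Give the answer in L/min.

Q_out ≈ 533 L/min

Cap-side area A_cap = π/4 × (212 mm)² = 35300 mm^2
Rod-side annular area A_ann = π/4 × (212² − 158²) = 15690 mm^2
Piston speed v = Q_in/A_cap; rod-end outflow Q_out = v × A_ann = Q_in × A_ann/A_cap.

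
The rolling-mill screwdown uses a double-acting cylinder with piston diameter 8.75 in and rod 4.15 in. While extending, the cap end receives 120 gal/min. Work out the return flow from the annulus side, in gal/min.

Q_out ≈ 93.0 gal/min

Cap-side area A_cap = π/4 × (8.75 in)² = 60.13 in^2
Rod-side annular area A_ann = π/4 × (8.75² − 4.15²) = 46.61 in^2
Piston speed v = Q_in/A_cap; rod-end outflow Q_out = v × A_ann = Q_in × A_ann/A_cap.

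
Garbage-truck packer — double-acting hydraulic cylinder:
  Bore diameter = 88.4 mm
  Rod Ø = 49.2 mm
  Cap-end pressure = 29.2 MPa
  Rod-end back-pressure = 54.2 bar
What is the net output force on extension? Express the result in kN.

F ≈ 156 kN

Cap-side area A_cap = π/4 × (88.4 mm)² = 6138 mm^2
Rod-side annular area A_ann = π/4 × (88.4² − 49.2²) = 4236 mm^2
Net thrust = P_cap·A_cap − P_rod·A_ann = 179.2 kN − 22.96 kN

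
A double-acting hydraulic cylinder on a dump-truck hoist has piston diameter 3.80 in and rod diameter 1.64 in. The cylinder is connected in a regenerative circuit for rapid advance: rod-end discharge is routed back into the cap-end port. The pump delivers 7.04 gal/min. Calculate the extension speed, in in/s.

v ≈ 12.8 in/s

In regeneration the rod-end outflow joins the pump flow into the cap end, so the net volume the pump must supply per unit advance equals the rod cross-section area.
Rod cross-section A_rod = π/4 × (1.64 in)² = 2.112 in^2
v = Q_pump / A_rod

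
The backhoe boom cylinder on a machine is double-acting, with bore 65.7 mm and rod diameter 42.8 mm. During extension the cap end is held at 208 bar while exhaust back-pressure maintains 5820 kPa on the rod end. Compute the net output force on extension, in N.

F ≈ 59200 N

Cap-side area A_cap = π/4 × (65.7 mm)² = 3390 mm^2
Rod-side annular area A_ann = π/4 × (65.7² − 42.8²) = 1951 mm^2
Net thrust = P_cap·A_cap − P_rod·A_ann = 70520 N − 11360 N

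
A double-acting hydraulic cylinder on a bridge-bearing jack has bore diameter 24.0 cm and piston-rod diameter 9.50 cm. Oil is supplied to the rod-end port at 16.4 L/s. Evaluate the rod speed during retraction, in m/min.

v ≈ 25.8 m/min

Rod-side annular area A_ann = π/4 × (24.0² − 9.50²) = 381.5 cm^2
Flow into the rod-end port fills the annular volume.
v = Q / A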